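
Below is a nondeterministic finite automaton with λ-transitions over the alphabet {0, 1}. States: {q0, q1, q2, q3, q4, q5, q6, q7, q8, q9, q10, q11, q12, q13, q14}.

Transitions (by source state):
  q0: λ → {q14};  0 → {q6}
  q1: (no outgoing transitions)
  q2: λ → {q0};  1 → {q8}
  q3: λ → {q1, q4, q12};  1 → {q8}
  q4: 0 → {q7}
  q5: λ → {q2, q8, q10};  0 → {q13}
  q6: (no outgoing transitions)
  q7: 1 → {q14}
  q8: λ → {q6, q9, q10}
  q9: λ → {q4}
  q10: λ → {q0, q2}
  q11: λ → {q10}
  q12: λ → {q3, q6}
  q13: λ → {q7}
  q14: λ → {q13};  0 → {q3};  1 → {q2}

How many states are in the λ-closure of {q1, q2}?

Start with {q1, q2}.
From q2 via λ: add q0.
From q0 via λ: add q14.
From q14 via λ: add q13.
From q13 via λ: add q7.
λ-closure = {q0, q1, q2, q7, q13, q14}, which has 6 states.

6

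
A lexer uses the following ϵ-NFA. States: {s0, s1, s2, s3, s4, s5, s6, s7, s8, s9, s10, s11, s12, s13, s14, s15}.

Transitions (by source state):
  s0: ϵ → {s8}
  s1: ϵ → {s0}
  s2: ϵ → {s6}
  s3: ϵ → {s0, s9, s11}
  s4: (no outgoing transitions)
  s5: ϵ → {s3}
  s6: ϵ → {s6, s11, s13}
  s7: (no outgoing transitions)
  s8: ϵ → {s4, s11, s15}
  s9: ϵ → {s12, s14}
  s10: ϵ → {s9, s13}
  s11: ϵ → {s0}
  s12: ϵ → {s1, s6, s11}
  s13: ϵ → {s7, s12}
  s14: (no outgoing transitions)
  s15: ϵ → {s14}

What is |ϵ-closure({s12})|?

Start with {s12}.
From s12 via ϵ: add s1, s6, s11.
From s1 via ϵ: add s0.
From s6 via ϵ: add s13.
From s0 via ϵ: add s8.
From s13 via ϵ: add s7.
From s8 via ϵ: add s4, s15.
From s15 via ϵ: add s14.
ϵ-closure = {s0, s1, s4, s6, s7, s8, s11, s12, s13, s14, s15}, which has 11 states.

11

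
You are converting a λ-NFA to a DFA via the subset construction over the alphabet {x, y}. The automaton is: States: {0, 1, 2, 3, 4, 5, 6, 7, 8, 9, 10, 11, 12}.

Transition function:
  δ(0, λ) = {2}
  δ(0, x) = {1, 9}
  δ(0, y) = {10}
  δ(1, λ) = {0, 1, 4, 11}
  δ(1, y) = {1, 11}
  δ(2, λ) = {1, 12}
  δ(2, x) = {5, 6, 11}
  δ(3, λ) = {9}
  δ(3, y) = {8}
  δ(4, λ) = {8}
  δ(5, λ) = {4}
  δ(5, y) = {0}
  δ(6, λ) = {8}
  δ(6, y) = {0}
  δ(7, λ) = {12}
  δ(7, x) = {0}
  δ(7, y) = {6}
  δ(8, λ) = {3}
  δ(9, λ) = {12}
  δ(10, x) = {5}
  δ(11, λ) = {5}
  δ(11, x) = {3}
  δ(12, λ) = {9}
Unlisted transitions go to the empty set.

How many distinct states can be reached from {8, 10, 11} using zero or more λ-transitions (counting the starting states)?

8

Start with {8, 10, 11}.
From 8 via λ: add 3.
From 11 via λ: add 5.
From 3 via λ: add 9.
From 5 via λ: add 4.
From 9 via λ: add 12.
λ-closure = {3, 4, 5, 8, 9, 10, 11, 12}, which has 8 states.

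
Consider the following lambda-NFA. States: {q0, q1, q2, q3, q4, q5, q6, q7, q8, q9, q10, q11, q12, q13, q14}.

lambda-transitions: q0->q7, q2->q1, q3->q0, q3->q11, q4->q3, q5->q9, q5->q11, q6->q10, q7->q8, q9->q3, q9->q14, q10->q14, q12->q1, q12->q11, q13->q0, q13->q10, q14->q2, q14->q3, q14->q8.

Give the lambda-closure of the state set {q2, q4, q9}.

Start with {q2, q4, q9}.
From q2 via lambda: add q1.
From q4 via lambda: add q3.
From q9 via lambda: add q14.
From q3 via lambda: add q0, q11.
From q14 via lambda: add q8.
From q0 via lambda: add q7.
No new states can be added; the closed set is {q0, q1, q2, q3, q4, q7, q8, q9, q11, q14}.

{q0, q1, q2, q3, q4, q7, q8, q9, q11, q14}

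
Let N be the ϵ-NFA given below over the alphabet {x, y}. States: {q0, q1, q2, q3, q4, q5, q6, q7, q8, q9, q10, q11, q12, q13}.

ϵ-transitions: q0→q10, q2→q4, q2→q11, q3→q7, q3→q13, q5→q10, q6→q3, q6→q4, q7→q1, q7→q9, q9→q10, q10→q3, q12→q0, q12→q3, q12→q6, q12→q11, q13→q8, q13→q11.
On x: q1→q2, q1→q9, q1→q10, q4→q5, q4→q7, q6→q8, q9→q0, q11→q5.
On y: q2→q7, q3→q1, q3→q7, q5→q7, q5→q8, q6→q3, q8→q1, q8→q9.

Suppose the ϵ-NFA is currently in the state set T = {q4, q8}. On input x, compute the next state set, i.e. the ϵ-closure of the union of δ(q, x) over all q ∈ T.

{q1, q3, q5, q7, q8, q9, q10, q11, q13}

q4 on x → {q5, q7}.
No x-transition from q8.
Union after reading x: {q5, q7}.
Now take the ϵ-closure:
From q5 via ϵ: add q10.
From q7 via ϵ: add q1, q9.
From q10 via ϵ: add q3.
From q3 via ϵ: add q13.
From q13 via ϵ: add q8, q11.
No new states can be added; the closed set is {q1, q3, q5, q7, q8, q9, q10, q11, q13}.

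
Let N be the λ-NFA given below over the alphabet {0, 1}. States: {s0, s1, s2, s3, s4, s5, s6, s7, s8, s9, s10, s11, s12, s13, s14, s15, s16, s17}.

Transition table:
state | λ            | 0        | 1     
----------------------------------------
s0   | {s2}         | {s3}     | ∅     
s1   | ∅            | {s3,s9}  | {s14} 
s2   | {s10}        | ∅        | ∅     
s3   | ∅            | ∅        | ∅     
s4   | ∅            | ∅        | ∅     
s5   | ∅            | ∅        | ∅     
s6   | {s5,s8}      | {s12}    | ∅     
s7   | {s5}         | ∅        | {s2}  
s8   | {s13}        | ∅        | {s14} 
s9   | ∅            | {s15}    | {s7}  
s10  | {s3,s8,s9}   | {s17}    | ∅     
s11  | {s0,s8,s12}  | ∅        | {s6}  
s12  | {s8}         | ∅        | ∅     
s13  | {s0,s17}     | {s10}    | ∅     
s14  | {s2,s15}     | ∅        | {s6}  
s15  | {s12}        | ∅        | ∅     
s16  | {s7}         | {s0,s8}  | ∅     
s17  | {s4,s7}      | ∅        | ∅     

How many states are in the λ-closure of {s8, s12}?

12

Start with {s8, s12}.
From s8 via λ: add s13.
From s13 via λ: add s0, s17.
From s0 via λ: add s2.
From s17 via λ: add s4, s7.
From s2 via λ: add s10.
From s7 via λ: add s5.
From s10 via λ: add s3, s9.
λ-closure = {s0, s2, s3, s4, s5, s7, s8, s9, s10, s12, s13, s17}, which has 12 states.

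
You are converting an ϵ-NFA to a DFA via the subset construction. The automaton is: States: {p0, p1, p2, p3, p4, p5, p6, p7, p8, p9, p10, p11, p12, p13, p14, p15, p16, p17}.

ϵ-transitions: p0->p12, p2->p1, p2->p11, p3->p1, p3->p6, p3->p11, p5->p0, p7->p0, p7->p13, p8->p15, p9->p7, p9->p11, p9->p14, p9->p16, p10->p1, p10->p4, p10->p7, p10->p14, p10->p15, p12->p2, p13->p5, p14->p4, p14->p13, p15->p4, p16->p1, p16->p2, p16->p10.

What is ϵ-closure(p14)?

Start with {p14}.
From p14 via ϵ: add p4, p13.
From p13 via ϵ: add p5.
From p5 via ϵ: add p0.
From p0 via ϵ: add p12.
From p12 via ϵ: add p2.
From p2 via ϵ: add p1, p11.
No new states can be added; the closed set is {p0, p1, p2, p4, p5, p11, p12, p13, p14}.

{p0, p1, p2, p4, p5, p11, p12, p13, p14}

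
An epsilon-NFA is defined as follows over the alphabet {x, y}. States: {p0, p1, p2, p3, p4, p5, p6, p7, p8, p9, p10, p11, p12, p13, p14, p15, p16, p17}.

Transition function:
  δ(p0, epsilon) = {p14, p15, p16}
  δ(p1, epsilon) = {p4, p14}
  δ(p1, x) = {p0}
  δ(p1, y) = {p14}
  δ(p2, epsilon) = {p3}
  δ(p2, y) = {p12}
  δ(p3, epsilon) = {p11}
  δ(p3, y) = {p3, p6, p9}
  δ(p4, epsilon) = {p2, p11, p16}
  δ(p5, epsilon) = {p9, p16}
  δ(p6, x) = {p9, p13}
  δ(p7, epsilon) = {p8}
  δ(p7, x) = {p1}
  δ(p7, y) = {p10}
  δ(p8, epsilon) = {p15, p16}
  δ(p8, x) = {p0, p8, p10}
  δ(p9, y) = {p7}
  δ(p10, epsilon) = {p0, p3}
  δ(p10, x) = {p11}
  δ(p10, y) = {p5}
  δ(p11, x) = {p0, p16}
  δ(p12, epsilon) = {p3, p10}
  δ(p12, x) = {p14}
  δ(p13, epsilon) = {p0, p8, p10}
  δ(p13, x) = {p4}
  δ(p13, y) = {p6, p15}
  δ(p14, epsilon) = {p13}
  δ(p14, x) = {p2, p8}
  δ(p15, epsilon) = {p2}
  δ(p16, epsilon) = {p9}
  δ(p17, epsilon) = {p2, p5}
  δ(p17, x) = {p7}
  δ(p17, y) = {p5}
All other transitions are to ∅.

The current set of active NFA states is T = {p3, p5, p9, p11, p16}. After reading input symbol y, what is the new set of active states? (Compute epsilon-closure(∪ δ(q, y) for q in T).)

{p2, p3, p6, p7, p8, p9, p11, p15, p16}

p3 on y → {p3, p6, p9}.
p9 on y → {p7}.
No y-transition from p5, p11, p16.
Union after reading y: {p3, p6, p7, p9}.
Now take the epsilon-closure:
From p3 via epsilon: add p11.
From p7 via epsilon: add p8.
From p8 via epsilon: add p15, p16.
From p15 via epsilon: add p2.
No new states can be added; the closed set is {p2, p3, p6, p7, p8, p9, p11, p15, p16}.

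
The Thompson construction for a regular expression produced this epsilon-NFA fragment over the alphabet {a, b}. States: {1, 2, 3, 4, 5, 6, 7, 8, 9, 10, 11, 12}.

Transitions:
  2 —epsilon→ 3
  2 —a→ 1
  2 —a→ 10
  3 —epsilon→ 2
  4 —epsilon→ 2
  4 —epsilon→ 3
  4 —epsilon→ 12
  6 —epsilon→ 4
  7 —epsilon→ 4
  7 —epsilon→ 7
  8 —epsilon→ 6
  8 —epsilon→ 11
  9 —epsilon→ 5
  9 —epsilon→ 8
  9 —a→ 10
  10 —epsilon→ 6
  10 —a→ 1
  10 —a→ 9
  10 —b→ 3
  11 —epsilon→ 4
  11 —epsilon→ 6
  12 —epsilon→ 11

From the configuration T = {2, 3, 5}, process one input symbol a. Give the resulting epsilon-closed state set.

2 on a → {1, 10}.
No a-transition from 3, 5.
Union after reading a: {1, 10}.
Now take the epsilon-closure:
From 10 via epsilon: add 6.
From 6 via epsilon: add 4.
From 4 via epsilon: add 2, 3, 12.
From 12 via epsilon: add 11.
No new states can be added; the closed set is {1, 2, 3, 4, 6, 10, 11, 12}.

{1, 2, 3, 4, 6, 10, 11, 12}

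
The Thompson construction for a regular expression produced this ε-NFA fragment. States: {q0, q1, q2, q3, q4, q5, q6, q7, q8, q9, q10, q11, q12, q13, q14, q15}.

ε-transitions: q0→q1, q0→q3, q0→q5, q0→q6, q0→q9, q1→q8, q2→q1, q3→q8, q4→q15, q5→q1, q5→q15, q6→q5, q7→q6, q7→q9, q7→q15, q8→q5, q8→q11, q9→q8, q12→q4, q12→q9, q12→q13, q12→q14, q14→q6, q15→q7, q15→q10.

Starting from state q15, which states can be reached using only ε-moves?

{q1, q5, q6, q7, q8, q9, q10, q11, q15}

Start with {q15}.
From q15 via ε: add q7, q10.
From q7 via ε: add q6, q9.
From q6 via ε: add q5.
From q9 via ε: add q8.
From q5 via ε: add q1.
From q8 via ε: add q11.
No new states can be added; the closed set is {q1, q5, q6, q7, q8, q9, q10, q11, q15}.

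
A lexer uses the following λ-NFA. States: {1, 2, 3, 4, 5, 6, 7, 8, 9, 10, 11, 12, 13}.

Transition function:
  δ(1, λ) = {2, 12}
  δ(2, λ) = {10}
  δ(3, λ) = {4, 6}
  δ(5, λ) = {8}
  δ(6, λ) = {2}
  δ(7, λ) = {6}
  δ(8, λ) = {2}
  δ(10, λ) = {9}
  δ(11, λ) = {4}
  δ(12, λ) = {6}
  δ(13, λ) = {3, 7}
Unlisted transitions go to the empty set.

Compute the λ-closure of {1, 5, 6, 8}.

Start with {1, 5, 6, 8}.
From 1 via λ: add 2, 12.
From 2 via λ: add 10.
From 10 via λ: add 9.
No new states can be added; the closed set is {1, 2, 5, 6, 8, 9, 10, 12}.

{1, 2, 5, 6, 8, 9, 10, 12}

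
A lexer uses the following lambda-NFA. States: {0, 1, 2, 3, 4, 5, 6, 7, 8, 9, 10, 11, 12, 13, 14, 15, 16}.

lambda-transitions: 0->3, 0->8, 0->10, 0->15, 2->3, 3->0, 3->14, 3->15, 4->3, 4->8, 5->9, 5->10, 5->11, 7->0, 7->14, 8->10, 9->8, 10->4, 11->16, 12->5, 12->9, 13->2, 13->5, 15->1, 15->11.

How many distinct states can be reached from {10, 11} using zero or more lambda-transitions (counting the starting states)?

10

Start with {10, 11}.
From 10 via lambda: add 4.
From 11 via lambda: add 16.
From 4 via lambda: add 3, 8.
From 3 via lambda: add 0, 14, 15.
From 15 via lambda: add 1.
lambda-closure = {0, 1, 3, 4, 8, 10, 11, 14, 15, 16}, which has 10 states.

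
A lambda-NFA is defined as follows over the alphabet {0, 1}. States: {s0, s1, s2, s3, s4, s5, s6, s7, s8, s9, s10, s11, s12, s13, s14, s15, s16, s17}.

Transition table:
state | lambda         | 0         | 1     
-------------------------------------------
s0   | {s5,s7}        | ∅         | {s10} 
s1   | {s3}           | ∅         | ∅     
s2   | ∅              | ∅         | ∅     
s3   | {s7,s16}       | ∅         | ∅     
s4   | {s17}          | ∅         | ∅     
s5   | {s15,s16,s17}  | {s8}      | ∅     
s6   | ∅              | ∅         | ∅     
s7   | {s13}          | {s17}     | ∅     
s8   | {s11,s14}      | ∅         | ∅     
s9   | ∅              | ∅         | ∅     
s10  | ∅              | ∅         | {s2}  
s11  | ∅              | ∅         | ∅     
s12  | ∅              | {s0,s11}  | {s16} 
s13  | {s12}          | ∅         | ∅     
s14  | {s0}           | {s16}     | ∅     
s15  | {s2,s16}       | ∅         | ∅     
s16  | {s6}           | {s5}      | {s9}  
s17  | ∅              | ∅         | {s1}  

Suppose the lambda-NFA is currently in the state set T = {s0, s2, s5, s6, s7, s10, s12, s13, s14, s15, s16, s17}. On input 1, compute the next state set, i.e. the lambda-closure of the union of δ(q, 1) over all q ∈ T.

s0 on 1 → {s10}.
s10 on 1 → {s2}.
s12 on 1 → {s16}.
s16 on 1 → {s9}.
s17 on 1 → {s1}.
No 1-transition from s2, s5, s6, s7, s13, s14, s15.
Union after reading 1: {s1, s2, s9, s10, s16}.
Now take the lambda-closure:
From s1 via lambda: add s3.
From s16 via lambda: add s6.
From s3 via lambda: add s7.
From s7 via lambda: add s13.
From s13 via lambda: add s12.
No new states can be added; the closed set is {s1, s2, s3, s6, s7, s9, s10, s12, s13, s16}.

{s1, s2, s3, s6, s7, s9, s10, s12, s13, s16}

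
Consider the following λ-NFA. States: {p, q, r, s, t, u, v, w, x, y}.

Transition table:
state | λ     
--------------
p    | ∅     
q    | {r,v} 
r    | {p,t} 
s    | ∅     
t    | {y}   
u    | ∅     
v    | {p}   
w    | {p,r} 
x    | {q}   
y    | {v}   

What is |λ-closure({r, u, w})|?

7

Start with {r, u, w}.
From r via λ: add p, t.
From t via λ: add y.
From y via λ: add v.
λ-closure = {p, r, t, u, v, w, y}, which has 7 states.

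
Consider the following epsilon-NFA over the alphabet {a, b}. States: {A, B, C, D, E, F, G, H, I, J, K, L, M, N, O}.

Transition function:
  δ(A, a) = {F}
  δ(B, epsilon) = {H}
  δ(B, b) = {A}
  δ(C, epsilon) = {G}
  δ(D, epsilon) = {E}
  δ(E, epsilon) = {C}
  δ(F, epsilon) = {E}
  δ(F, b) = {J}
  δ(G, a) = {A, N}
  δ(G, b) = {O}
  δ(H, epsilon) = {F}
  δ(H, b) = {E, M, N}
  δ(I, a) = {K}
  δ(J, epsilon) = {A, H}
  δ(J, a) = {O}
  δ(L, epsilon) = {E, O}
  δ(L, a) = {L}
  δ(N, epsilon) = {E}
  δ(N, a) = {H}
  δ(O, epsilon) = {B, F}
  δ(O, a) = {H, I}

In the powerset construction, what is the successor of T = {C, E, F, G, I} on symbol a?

{A, C, E, G, K, N}

G on a → {A, N}.
I on a → {K}.
No a-transition from C, E, F.
Union after reading a: {A, K, N}.
Now take the epsilon-closure:
From N via epsilon: add E.
From E via epsilon: add C.
From C via epsilon: add G.
No new states can be added; the closed set is {A, C, E, G, K, N}.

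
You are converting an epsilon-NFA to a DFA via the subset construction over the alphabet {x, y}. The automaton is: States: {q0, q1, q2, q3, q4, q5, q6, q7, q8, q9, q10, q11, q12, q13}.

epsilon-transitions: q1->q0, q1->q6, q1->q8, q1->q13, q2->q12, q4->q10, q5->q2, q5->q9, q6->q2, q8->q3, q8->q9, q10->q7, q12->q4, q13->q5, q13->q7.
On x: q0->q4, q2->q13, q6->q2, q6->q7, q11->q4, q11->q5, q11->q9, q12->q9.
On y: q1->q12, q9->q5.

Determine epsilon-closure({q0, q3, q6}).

{q0, q2, q3, q4, q6, q7, q10, q12}

Start with {q0, q3, q6}.
From q6 via epsilon: add q2.
From q2 via epsilon: add q12.
From q12 via epsilon: add q4.
From q4 via epsilon: add q10.
From q10 via epsilon: add q7.
No new states can be added; the closed set is {q0, q2, q3, q4, q6, q7, q10, q12}.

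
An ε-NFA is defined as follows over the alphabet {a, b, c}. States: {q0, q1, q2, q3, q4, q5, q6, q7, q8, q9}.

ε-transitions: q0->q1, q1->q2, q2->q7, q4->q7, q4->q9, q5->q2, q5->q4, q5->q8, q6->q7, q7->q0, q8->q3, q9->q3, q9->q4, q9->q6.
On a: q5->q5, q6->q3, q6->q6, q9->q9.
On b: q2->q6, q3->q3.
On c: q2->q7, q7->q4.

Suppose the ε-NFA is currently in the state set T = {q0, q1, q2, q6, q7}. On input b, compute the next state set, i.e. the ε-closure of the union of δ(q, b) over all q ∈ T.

q2 on b → {q6}.
No b-transition from q0, q1, q6, q7.
Union after reading b: {q6}.
Now take the ε-closure:
From q6 via ε: add q7.
From q7 via ε: add q0.
From q0 via ε: add q1.
From q1 via ε: add q2.
No new states can be added; the closed set is {q0, q1, q2, q6, q7}.

{q0, q1, q2, q6, q7}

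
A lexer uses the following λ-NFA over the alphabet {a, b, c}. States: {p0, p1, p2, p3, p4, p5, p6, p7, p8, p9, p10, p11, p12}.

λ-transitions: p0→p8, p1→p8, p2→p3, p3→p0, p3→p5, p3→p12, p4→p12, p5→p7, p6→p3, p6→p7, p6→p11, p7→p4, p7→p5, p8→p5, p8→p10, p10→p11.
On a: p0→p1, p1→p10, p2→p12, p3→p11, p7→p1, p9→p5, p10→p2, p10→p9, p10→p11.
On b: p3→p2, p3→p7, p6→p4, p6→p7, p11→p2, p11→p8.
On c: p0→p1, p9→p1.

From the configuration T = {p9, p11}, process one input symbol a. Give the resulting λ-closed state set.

p9 on a → {p5}.
No a-transition from p11.
Union after reading a: {p5}.
Now take the λ-closure:
From p5 via λ: add p7.
From p7 via λ: add p4.
From p4 via λ: add p12.
No new states can be added; the closed set is {p4, p5, p7, p12}.

{p4, p5, p7, p12}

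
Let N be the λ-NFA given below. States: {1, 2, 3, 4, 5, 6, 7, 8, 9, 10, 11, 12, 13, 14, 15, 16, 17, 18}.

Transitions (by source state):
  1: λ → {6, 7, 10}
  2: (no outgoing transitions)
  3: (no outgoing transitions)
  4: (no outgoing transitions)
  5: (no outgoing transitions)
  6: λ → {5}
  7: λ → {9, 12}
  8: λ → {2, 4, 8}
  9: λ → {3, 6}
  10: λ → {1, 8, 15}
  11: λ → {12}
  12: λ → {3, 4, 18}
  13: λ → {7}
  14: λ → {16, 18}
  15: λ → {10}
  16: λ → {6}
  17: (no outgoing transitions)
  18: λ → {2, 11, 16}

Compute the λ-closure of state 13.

{2, 3, 4, 5, 6, 7, 9, 11, 12, 13, 16, 18}

Start with {13}.
From 13 via λ: add 7.
From 7 via λ: add 9, 12.
From 9 via λ: add 3, 6.
From 12 via λ: add 4, 18.
From 6 via λ: add 5.
From 18 via λ: add 2, 11, 16.
No new states can be added; the closed set is {2, 3, 4, 5, 6, 7, 9, 11, 12, 13, 16, 18}.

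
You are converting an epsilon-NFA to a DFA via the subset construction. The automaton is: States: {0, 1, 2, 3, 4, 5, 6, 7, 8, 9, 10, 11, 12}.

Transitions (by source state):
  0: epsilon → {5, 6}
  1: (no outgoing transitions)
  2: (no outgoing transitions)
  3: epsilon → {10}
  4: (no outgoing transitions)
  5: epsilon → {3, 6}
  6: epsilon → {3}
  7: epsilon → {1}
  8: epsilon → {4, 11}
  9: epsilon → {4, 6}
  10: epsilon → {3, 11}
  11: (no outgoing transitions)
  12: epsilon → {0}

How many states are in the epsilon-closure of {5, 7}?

7

Start with {5, 7}.
From 5 via epsilon: add 3, 6.
From 7 via epsilon: add 1.
From 3 via epsilon: add 10.
From 10 via epsilon: add 11.
epsilon-closure = {1, 3, 5, 6, 7, 10, 11}, which has 7 states.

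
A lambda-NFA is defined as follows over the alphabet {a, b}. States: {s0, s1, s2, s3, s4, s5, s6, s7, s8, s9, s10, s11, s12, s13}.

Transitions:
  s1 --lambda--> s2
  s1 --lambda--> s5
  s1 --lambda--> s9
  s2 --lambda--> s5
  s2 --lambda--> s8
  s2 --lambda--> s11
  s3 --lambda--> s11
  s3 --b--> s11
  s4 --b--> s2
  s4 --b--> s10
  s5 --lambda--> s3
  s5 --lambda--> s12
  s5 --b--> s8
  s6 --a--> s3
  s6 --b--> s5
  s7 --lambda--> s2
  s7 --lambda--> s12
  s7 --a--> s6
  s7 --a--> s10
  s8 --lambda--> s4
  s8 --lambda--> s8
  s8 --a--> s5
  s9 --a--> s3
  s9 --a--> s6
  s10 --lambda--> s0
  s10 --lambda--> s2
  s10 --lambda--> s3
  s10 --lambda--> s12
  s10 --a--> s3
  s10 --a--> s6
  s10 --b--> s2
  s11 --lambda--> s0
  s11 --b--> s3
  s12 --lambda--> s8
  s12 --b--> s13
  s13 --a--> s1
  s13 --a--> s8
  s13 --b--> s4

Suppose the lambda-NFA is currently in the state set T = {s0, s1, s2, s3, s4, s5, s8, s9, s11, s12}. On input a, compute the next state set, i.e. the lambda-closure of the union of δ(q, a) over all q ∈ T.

s8 on a → {s5}.
s9 on a → {s3, s6}.
No a-transition from s0, s1, s2, s3, s4, s5, s11, s12.
Union after reading a: {s3, s5, s6}.
Now take the lambda-closure:
From s3 via lambda: add s11.
From s5 via lambda: add s12.
From s11 via lambda: add s0.
From s12 via lambda: add s8.
From s8 via lambda: add s4.
No new states can be added; the closed set is {s0, s3, s4, s5, s6, s8, s11, s12}.

{s0, s3, s4, s5, s6, s8, s11, s12}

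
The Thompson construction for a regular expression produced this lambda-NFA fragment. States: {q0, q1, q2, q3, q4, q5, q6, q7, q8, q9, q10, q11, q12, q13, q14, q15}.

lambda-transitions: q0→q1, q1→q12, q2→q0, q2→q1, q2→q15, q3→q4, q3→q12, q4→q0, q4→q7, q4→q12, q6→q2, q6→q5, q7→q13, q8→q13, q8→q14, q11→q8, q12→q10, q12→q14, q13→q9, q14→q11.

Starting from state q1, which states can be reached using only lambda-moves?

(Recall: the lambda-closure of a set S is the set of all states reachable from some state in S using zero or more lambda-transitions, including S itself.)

{q1, q8, q9, q10, q11, q12, q13, q14}

Start with {q1}.
From q1 via lambda: add q12.
From q12 via lambda: add q10, q14.
From q14 via lambda: add q11.
From q11 via lambda: add q8.
From q8 via lambda: add q13.
From q13 via lambda: add q9.
No new states can be added; the closed set is {q1, q8, q9, q10, q11, q12, q13, q14}.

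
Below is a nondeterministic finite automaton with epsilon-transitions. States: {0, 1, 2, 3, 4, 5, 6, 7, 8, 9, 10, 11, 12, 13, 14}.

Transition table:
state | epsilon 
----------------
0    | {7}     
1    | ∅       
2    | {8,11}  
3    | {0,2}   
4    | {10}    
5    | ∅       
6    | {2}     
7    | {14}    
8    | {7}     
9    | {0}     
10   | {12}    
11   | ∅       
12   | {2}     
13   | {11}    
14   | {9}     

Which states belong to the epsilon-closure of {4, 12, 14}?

Start with {4, 12, 14}.
From 4 via epsilon: add 10.
From 12 via epsilon: add 2.
From 14 via epsilon: add 9.
From 2 via epsilon: add 8, 11.
From 9 via epsilon: add 0.
From 0 via epsilon: add 7.
No new states can be added; the closed set is {0, 2, 4, 7, 8, 9, 10, 11, 12, 14}.

{0, 2, 4, 7, 8, 9, 10, 11, 12, 14}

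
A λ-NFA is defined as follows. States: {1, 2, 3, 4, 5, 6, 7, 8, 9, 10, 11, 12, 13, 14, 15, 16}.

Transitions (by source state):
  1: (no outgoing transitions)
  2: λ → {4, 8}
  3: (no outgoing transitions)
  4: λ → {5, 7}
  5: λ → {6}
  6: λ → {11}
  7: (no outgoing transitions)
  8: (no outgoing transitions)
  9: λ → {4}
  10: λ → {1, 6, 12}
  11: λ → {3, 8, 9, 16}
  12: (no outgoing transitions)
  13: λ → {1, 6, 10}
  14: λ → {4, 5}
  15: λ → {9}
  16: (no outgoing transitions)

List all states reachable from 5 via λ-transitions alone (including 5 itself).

{3, 4, 5, 6, 7, 8, 9, 11, 16}

Start with {5}.
From 5 via λ: add 6.
From 6 via λ: add 11.
From 11 via λ: add 3, 8, 9, 16.
From 9 via λ: add 4.
From 4 via λ: add 7.
No new states can be added; the closed set is {3, 4, 5, 6, 7, 8, 9, 11, 16}.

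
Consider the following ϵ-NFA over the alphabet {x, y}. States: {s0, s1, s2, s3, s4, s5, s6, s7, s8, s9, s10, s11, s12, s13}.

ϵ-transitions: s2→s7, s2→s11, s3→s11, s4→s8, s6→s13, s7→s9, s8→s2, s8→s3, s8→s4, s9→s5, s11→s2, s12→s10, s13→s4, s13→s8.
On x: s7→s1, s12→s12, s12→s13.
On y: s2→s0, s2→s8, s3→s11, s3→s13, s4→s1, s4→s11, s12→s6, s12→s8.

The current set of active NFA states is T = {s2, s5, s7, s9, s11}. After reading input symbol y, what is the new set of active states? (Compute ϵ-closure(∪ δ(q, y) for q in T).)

s2 on y → {s0, s8}.
No y-transition from s5, s7, s9, s11.
Union after reading y: {s0, s8}.
Now take the ϵ-closure:
From s8 via ϵ: add s2, s3, s4.
From s2 via ϵ: add s7, s11.
From s7 via ϵ: add s9.
From s9 via ϵ: add s5.
No new states can be added; the closed set is {s0, s2, s3, s4, s5, s7, s8, s9, s11}.

{s0, s2, s3, s4, s5, s7, s8, s9, s11}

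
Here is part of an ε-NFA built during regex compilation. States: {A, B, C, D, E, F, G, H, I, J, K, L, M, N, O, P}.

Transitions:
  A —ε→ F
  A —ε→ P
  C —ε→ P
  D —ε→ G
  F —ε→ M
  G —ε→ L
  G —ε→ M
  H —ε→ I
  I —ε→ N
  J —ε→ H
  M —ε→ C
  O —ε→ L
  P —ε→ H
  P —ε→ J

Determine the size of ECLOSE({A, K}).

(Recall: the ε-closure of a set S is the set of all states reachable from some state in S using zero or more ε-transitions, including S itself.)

10

Start with {A, K}.
From A via ε: add F, P.
From F via ε: add M.
From P via ε: add H, J.
From H via ε: add I.
From M via ε: add C.
From I via ε: add N.
ε-closure = {A, C, F, H, I, J, K, M, N, P}, which has 10 states.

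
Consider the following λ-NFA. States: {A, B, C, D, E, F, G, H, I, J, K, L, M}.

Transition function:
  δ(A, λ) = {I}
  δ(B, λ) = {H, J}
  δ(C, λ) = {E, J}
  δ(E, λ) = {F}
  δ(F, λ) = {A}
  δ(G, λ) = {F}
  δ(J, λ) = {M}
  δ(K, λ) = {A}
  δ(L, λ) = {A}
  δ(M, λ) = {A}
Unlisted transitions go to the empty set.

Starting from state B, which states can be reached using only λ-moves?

{A, B, H, I, J, M}

Start with {B}.
From B via λ: add H, J.
From J via λ: add M.
From M via λ: add A.
From A via λ: add I.
No new states can be added; the closed set is {A, B, H, I, J, M}.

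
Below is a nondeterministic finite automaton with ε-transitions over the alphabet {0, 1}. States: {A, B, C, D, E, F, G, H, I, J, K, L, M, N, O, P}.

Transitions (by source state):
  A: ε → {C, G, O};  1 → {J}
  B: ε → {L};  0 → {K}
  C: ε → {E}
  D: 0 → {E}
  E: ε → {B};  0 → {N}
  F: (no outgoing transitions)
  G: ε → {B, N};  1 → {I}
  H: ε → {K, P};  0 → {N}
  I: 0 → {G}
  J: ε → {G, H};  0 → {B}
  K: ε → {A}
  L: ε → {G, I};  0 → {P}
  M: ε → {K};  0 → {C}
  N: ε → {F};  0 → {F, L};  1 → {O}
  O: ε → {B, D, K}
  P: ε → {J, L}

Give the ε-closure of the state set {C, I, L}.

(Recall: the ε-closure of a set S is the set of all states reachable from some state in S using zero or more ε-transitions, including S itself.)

Start with {C, I, L}.
From C via ε: add E.
From L via ε: add G.
From E via ε: add B.
From G via ε: add N.
From N via ε: add F.
No new states can be added; the closed set is {B, C, E, F, G, I, L, N}.

{B, C, E, F, G, I, L, N}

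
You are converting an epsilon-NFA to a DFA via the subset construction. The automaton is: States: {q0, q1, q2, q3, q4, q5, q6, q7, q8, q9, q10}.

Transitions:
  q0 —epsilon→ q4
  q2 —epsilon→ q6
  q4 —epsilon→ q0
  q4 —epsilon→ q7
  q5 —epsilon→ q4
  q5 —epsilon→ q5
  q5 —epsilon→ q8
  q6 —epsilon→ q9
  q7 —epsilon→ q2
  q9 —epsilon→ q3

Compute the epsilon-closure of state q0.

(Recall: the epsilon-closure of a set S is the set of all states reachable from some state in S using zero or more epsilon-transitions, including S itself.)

Start with {q0}.
From q0 via epsilon: add q4.
From q4 via epsilon: add q7.
From q7 via epsilon: add q2.
From q2 via epsilon: add q6.
From q6 via epsilon: add q9.
From q9 via epsilon: add q3.
No new states can be added; the closed set is {q0, q2, q3, q4, q6, q7, q9}.

{q0, q2, q3, q4, q6, q7, q9}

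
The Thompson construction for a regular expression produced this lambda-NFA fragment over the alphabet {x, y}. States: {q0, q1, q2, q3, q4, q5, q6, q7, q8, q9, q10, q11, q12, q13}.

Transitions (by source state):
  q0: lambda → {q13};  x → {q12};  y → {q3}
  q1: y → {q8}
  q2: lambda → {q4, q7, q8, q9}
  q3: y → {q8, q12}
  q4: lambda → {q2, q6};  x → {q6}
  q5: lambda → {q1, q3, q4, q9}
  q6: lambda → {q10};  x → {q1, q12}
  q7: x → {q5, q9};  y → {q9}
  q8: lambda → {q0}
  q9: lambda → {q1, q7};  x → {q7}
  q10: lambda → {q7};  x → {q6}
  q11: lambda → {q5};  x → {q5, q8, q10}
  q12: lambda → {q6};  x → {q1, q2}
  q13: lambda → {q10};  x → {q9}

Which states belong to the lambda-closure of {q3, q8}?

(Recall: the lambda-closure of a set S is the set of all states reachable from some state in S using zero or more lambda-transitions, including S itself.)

Start with {q3, q8}.
From q8 via lambda: add q0.
From q0 via lambda: add q13.
From q13 via lambda: add q10.
From q10 via lambda: add q7.
No new states can be added; the closed set is {q0, q3, q7, q8, q10, q13}.

{q0, q3, q7, q8, q10, q13}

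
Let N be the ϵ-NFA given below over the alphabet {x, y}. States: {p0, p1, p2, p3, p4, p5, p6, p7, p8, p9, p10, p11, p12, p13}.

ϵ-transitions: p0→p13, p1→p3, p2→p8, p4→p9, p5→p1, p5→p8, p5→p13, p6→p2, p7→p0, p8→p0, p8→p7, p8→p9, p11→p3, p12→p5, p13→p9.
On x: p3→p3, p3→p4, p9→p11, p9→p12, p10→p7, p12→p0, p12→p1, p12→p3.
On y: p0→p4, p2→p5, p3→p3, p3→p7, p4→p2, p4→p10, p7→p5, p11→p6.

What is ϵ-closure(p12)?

{p0, p1, p3, p5, p7, p8, p9, p12, p13}

Start with {p12}.
From p12 via ϵ: add p5.
From p5 via ϵ: add p1, p8, p13.
From p1 via ϵ: add p3.
From p8 via ϵ: add p0, p7, p9.
No new states can be added; the closed set is {p0, p1, p3, p5, p7, p8, p9, p12, p13}.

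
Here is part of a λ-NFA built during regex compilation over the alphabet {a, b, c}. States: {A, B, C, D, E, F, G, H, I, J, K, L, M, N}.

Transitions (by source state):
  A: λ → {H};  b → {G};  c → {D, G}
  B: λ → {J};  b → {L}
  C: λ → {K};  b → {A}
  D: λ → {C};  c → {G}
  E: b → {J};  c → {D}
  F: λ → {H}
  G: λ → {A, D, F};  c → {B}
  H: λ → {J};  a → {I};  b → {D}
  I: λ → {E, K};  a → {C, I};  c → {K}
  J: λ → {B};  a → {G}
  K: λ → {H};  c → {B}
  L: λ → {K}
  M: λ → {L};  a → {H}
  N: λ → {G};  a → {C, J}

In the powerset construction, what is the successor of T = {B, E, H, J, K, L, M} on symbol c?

E on c → {D}.
K on c → {B}.
No c-transition from B, H, J, L, M.
Union after reading c: {B, D}.
Now take the λ-closure:
From B via λ: add J.
From D via λ: add C.
From C via λ: add K.
From K via λ: add H.
No new states can be added; the closed set is {B, C, D, H, J, K}.

{B, C, D, H, J, K}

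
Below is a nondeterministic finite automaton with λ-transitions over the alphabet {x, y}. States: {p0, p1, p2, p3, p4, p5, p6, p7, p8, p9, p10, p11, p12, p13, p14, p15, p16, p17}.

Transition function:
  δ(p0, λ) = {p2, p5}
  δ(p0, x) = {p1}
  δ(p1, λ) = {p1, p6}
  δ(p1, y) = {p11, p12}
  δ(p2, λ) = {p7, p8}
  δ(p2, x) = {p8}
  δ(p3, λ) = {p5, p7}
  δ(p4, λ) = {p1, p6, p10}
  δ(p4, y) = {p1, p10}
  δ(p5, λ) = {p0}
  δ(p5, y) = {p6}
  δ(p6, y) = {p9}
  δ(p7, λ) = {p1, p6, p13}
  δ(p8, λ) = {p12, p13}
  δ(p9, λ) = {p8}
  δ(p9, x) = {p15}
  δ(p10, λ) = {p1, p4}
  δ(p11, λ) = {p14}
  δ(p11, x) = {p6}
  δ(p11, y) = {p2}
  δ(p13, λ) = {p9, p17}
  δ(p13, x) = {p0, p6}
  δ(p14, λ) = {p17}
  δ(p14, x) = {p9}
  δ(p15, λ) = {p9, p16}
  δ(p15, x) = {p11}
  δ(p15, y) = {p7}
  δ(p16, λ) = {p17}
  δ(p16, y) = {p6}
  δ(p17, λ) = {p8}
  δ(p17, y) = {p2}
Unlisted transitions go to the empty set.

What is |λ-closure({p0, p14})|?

12

Start with {p0, p14}.
From p0 via λ: add p2, p5.
From p14 via λ: add p17.
From p2 via λ: add p7, p8.
From p7 via λ: add p1, p6, p13.
From p8 via λ: add p12.
From p13 via λ: add p9.
λ-closure = {p0, p1, p2, p5, p6, p7, p8, p9, p12, p13, p14, p17}, which has 12 states.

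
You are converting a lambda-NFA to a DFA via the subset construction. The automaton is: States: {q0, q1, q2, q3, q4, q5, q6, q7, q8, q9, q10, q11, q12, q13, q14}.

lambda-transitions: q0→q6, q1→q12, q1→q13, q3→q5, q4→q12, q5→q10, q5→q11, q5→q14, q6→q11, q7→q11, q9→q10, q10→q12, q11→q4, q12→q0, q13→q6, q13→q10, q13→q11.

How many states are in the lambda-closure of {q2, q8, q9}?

9

Start with {q2, q8, q9}.
From q9 via lambda: add q10.
From q10 via lambda: add q12.
From q12 via lambda: add q0.
From q0 via lambda: add q6.
From q6 via lambda: add q11.
From q11 via lambda: add q4.
lambda-closure = {q0, q2, q4, q6, q8, q9, q10, q11, q12}, which has 9 states.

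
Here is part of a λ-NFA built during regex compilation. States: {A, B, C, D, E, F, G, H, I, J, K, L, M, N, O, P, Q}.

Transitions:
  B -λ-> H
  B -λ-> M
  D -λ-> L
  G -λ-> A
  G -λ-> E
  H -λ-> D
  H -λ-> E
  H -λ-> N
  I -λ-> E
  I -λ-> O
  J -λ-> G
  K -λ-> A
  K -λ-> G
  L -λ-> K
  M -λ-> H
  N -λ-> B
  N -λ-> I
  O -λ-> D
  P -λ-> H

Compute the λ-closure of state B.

Start with {B}.
From B via λ: add H, M.
From H via λ: add D, E, N.
From D via λ: add L.
From N via λ: add I.
From I via λ: add O.
From L via λ: add K.
From K via λ: add A, G.
No new states can be added; the closed set is {A, B, D, E, G, H, I, K, L, M, N, O}.

{A, B, D, E, G, H, I, K, L, M, N, O}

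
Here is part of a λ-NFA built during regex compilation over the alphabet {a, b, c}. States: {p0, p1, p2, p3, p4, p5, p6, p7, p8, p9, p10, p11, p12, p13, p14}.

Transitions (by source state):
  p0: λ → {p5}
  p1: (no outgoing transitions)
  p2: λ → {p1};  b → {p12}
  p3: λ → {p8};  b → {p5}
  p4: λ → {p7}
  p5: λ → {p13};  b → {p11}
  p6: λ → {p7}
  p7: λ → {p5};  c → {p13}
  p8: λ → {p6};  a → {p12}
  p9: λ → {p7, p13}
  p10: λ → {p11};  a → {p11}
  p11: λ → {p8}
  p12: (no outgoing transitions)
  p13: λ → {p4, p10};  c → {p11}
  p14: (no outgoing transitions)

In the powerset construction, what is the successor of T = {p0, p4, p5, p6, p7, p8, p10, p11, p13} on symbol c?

p7 on c → {p13}.
p13 on c → {p11}.
No c-transition from p0, p4, p5, p6, p8, p10, p11.
Union after reading c: {p11, p13}.
Now take the λ-closure:
From p11 via λ: add p8.
From p13 via λ: add p4, p10.
From p4 via λ: add p7.
From p8 via λ: add p6.
From p7 via λ: add p5.
No new states can be added; the closed set is {p4, p5, p6, p7, p8, p10, p11, p13}.

{p4, p5, p6, p7, p8, p10, p11, p13}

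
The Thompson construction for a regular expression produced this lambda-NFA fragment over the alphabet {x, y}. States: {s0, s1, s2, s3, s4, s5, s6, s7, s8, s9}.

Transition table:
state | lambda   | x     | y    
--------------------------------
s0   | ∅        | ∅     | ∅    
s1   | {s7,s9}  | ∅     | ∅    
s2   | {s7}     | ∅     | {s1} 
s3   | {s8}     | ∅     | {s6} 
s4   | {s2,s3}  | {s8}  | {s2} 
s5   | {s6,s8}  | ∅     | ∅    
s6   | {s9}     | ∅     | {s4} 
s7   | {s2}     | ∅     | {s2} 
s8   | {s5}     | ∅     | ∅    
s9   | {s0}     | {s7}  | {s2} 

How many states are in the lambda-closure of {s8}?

5

Start with {s8}.
From s8 via lambda: add s5.
From s5 via lambda: add s6.
From s6 via lambda: add s9.
From s9 via lambda: add s0.
lambda-closure = {s0, s5, s6, s8, s9}, which has 5 states.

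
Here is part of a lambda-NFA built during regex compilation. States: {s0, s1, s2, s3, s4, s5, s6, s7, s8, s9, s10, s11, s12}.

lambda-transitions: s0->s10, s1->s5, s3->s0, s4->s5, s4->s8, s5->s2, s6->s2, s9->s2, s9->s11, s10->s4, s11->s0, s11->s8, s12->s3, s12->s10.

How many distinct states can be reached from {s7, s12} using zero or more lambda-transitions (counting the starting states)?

Start with {s7, s12}.
From s12 via lambda: add s3, s10.
From s3 via lambda: add s0.
From s10 via lambda: add s4.
From s4 via lambda: add s5, s8.
From s5 via lambda: add s2.
lambda-closure = {s0, s2, s3, s4, s5, s7, s8, s10, s12}, which has 9 states.

9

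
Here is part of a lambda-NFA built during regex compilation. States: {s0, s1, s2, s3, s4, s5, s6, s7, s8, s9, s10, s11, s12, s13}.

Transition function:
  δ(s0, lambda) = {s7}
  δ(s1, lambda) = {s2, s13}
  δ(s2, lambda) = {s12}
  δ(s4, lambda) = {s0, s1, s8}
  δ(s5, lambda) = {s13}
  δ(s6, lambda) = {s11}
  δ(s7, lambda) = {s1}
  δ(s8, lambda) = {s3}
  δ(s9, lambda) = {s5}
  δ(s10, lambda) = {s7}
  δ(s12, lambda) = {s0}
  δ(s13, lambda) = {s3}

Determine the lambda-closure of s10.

Start with {s10}.
From s10 via lambda: add s7.
From s7 via lambda: add s1.
From s1 via lambda: add s2, s13.
From s2 via lambda: add s12.
From s13 via lambda: add s3.
From s12 via lambda: add s0.
No new states can be added; the closed set is {s0, s1, s2, s3, s7, s10, s12, s13}.

{s0, s1, s2, s3, s7, s10, s12, s13}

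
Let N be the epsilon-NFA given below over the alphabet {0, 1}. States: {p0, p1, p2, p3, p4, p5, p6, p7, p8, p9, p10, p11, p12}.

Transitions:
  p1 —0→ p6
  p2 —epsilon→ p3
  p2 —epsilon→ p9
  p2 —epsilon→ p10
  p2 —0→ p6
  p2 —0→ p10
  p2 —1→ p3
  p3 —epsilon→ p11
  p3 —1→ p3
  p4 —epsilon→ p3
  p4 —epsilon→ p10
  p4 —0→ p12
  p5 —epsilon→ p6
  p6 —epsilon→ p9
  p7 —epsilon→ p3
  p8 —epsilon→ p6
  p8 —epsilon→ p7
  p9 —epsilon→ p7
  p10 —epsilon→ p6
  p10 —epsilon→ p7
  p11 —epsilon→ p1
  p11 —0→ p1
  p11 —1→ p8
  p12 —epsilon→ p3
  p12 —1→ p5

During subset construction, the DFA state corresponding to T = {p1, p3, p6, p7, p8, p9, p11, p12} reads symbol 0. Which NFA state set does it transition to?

{p1, p3, p6, p7, p9, p11}

p1 on 0 → {p6}.
p11 on 0 → {p1}.
No 0-transition from p3, p6, p7, p8, p9, p12.
Union after reading 0: {p1, p6}.
Now take the epsilon-closure:
From p6 via epsilon: add p9.
From p9 via epsilon: add p7.
From p7 via epsilon: add p3.
From p3 via epsilon: add p11.
No new states can be added; the closed set is {p1, p3, p6, p7, p9, p11}.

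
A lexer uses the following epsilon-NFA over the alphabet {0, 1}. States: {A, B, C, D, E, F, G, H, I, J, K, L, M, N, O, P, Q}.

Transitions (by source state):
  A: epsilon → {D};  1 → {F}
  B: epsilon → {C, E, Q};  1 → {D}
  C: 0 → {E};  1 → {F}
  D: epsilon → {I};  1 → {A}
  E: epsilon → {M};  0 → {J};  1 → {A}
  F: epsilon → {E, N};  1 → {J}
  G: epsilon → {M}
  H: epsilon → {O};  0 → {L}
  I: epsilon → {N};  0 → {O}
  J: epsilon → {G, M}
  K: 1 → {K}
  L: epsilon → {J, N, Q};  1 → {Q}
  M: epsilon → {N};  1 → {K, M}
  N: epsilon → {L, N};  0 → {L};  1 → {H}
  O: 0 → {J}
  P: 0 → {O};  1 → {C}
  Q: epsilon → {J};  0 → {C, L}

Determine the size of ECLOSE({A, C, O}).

11

Start with {A, C, O}.
From A via epsilon: add D.
From D via epsilon: add I.
From I via epsilon: add N.
From N via epsilon: add L.
From L via epsilon: add J, Q.
From J via epsilon: add G, M.
epsilon-closure = {A, C, D, G, I, J, L, M, N, O, Q}, which has 11 states.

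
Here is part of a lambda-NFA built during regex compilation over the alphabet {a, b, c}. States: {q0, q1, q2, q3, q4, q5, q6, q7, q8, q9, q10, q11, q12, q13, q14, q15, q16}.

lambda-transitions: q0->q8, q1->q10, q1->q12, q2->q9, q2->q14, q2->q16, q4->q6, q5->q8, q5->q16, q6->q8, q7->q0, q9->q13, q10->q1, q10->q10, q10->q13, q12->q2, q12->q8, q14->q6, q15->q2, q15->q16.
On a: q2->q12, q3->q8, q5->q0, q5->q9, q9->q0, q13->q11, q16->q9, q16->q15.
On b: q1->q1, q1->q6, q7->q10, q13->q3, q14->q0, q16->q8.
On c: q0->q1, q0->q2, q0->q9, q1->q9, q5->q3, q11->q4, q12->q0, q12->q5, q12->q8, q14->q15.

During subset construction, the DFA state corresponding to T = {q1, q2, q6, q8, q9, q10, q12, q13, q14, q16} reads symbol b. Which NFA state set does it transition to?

q1 on b → {q1, q6}.
q13 on b → {q3}.
q14 on b → {q0}.
q16 on b → {q8}.
No b-transition from q2, q6, q8, q9, q10, q12.
Union after reading b: {q0, q1, q3, q6, q8}.
Now take the lambda-closure:
From q1 via lambda: add q10, q12.
From q10 via lambda: add q13.
From q12 via lambda: add q2.
From q2 via lambda: add q9, q14, q16.
No new states can be added; the closed set is {q0, q1, q2, q3, q6, q8, q9, q10, q12, q13, q14, q16}.

{q0, q1, q2, q3, q6, q8, q9, q10, q12, q13, q14, q16}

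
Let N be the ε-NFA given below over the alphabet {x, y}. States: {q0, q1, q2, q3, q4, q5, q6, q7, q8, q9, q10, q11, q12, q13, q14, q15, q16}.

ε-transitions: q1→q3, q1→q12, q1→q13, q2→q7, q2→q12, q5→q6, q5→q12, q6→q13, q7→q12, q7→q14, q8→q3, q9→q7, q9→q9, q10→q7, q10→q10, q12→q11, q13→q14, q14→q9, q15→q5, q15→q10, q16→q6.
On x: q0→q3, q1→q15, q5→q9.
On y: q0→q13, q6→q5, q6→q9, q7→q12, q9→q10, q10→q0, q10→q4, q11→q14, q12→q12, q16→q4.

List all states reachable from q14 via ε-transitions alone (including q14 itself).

{q7, q9, q11, q12, q14}

Start with {q14}.
From q14 via ε: add q9.
From q9 via ε: add q7.
From q7 via ε: add q12.
From q12 via ε: add q11.
No new states can be added; the closed set is {q7, q9, q11, q12, q14}.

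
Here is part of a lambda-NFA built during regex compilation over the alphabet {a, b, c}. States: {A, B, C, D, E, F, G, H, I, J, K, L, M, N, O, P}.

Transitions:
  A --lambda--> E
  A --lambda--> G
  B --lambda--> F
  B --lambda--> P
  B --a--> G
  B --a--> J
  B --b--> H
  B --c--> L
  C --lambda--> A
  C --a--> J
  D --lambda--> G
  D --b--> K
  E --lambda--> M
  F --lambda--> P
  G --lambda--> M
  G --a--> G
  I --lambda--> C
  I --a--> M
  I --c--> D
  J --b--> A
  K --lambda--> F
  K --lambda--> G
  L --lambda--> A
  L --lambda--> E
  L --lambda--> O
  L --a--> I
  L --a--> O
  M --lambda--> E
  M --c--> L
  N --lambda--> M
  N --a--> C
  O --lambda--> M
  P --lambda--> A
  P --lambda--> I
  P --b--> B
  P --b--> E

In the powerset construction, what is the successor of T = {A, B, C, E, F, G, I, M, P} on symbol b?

{A, B, C, E, F, G, H, I, M, P}

B on b → {H}.
P on b → {B, E}.
No b-transition from A, C, E, F, G, I, M.
Union after reading b: {B, E, H}.
Now take the lambda-closure:
From B via lambda: add F, P.
From E via lambda: add M.
From P via lambda: add A, I.
From A via lambda: add G.
From I via lambda: add C.
No new states can be added; the closed set is {A, B, C, E, F, G, H, I, M, P}.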